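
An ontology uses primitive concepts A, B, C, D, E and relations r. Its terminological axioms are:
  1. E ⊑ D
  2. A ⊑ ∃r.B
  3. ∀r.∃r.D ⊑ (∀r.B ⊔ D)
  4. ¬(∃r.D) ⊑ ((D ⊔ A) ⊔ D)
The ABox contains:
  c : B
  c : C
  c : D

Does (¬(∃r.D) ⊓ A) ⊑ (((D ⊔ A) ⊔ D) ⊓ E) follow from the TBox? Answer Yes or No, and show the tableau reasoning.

1. (¬(∃r.D) ⊓ A) ⊑ (((D ⊔ A) ⊔ D) ⊓ E)  ⇔  ((∀r.¬D ⊓ A) ⊓ (((¬D ⊓ ¬A) ⊓ ¬D) ⊔ ¬E)) unsat w.r.t. T
   apply at x₀: A⊑∃r.B; ¬(∃r.D)⊑((D ⊔ A) ⊔ D)
   open: L(x₀) ⊇ {A, ¬E, ∀r.¬D, ∃r.B, ∃r.∀r.¬D} (+ ∃-successors)
2. Hence (¬(∃r.D) ⊓ A) ⊑ (((D ⊔ A) ⊔ D) ⊓ E): not entailed.

No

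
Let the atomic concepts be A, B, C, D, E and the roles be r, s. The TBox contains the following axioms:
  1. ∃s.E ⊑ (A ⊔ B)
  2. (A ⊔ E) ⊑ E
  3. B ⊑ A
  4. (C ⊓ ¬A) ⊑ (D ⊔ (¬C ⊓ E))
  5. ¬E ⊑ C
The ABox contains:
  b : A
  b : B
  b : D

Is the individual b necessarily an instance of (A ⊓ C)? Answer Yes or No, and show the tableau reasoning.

1. b : (A ⊓ C)?  L(b) = {A, B, D} ∪ {(¬A ⊔ ¬C)}
   open: L(b) ⊇ {A, B, D, E, ¬C, …} — b ∉ (A ⊓ C) possible
2. Hence b : (A ⊓ C): not entailed.

No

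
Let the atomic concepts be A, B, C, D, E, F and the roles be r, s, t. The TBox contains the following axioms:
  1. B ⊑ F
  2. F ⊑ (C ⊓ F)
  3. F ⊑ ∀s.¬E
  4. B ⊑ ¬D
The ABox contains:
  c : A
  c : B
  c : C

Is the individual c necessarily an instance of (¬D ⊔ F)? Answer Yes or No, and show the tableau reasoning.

1. c : (¬D ⊔ F)?  L(c) = {A, B, C} ∪ {(D ⊓ ¬F)}
   clash {F, ¬F} at c — c ∈ (¬D ⊔ F)
2. Hence c : (¬D ⊔ F): entailed.

Yes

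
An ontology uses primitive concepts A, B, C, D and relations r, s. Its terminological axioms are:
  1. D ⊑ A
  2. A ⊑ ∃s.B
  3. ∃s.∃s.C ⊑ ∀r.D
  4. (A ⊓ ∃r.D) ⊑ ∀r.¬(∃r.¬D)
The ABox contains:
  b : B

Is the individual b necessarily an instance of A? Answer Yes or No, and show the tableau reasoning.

1. b : A?  L(b) = {B} ∪ {¬A}
   open: L(b) ⊇ {B, ¬A, ¬D, ∀s.∀s.¬C} — b ∉ A possible
2. Hence b : A: not entailed.

No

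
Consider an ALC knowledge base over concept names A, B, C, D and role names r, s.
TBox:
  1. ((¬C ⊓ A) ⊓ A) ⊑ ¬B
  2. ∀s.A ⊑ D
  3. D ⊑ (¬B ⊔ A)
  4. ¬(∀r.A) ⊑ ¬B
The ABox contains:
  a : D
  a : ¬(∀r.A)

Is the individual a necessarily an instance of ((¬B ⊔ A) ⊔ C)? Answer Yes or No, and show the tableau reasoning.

1. a : ((¬B ⊔ A) ⊔ C)?  L(a) = {D, ¬(∀r.A)} ∪ {((B ⊓ ¬A) ⊓ ¬C)}
   clash {B, ¬B} at a — a ∈ ((¬B ⊔ A) ⊔ C)
2. Hence a : ((¬B ⊔ A) ⊔ C): entailed.

Yes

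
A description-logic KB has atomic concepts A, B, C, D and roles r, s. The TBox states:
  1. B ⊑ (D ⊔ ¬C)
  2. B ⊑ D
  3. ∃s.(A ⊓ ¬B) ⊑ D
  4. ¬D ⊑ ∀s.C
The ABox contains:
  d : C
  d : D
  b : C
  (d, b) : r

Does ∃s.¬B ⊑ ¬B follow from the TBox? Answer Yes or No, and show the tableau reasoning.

No

1. ∃s.¬B ⊑ ¬B  ⇔  (∃s.¬B ⊓ B) unsat w.r.t. T
   apply at x₀: B⊑(D ⊔ ¬C); B⊑D
   open: L(x₀) ⊇ {B, D, ∃s.¬B} (+ ∃-successors)
2. Hence ∃s.¬B ⊑ ¬B: not entailed.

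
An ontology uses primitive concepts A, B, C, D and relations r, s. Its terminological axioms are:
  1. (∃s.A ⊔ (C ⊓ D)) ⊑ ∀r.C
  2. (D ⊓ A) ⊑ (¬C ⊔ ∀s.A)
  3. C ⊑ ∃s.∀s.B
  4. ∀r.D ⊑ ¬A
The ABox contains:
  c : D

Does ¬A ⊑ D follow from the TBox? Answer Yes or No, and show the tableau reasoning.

No

1. ¬A ⊑ D  ⇔  (¬A ⊓ ¬D) unsat w.r.t. T
   open: L(x₀) ⊇ {¬A, ¬C, ¬D, ∀s.¬A}
2. Hence ¬A ⊑ D: not entailed.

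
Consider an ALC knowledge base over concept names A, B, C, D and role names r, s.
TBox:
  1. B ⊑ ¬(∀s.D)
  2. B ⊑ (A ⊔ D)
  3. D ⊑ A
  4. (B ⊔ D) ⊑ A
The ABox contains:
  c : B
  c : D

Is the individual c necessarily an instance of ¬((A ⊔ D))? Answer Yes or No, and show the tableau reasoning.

1. c : ¬((A ⊔ D))?  L(c) = {B, D} ∪ {(A ⊔ D)}
   apply at c: B⊑¬(∀s.D); D⊑A
   open: L(c) ⊇ {A, B, D, ∃s.¬D} (+ ∃-successors) — c ∉ ¬((A ⊔ D)) possible
2. Hence c : ¬((A ⊔ D)): not entailed.

No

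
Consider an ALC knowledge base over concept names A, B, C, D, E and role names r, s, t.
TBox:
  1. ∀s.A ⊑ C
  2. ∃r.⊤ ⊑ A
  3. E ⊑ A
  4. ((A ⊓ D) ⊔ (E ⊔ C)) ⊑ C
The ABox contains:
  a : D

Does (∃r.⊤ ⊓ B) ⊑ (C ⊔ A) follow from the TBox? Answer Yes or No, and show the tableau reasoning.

Yes

1. (∃r.⊤ ⊓ B) ⊑ (C ⊔ A)  ⇔  ((∃r.⊤ ⊓ B) ⊓ (¬C ⊓ ¬A)) unsat w.r.t. T
   all branches close; clash {A, ¬A} at x₀
2. Hence (∃r.⊤ ⊓ B) ⊑ (C ⊔ A): entailed.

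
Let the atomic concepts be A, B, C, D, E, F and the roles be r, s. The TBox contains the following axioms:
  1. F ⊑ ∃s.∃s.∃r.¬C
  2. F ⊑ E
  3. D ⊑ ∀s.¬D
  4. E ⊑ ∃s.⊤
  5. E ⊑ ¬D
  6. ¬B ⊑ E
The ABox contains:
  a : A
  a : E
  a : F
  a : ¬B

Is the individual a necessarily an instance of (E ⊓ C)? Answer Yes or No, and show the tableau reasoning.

No

1. a : (E ⊓ C)?  L(a) = {A, E, F, ¬B} ∪ {(¬E ⊔ ¬C)}
   apply at a: F⊑∃s.∃s.∃r.¬C; E⊑∃s.⊤; E⊑¬D
   open: L(a) ⊇ {A, E, F, ¬B, ¬C, …} (+ ∃-successors) — a ∉ (E ⊓ C) possible
2. Hence a : (E ⊓ C): not entailed.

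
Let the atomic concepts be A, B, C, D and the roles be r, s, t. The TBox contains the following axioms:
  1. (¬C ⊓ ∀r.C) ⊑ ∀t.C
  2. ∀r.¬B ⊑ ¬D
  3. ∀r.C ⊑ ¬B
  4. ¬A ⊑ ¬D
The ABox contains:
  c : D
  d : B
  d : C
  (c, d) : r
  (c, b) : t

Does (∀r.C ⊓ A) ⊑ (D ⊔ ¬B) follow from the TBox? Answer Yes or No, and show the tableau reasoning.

1. (∀r.C ⊓ A) ⊑ (D ⊔ ¬B)  ⇔  ((∀r.C ⊓ A) ⊓ (¬D ⊓ B)) unsat w.r.t. T
   all branches close; clash {B, ¬B} at x₀
2. Hence (∀r.C ⊓ A) ⊑ (D ⊔ ¬B): entailed.

Yes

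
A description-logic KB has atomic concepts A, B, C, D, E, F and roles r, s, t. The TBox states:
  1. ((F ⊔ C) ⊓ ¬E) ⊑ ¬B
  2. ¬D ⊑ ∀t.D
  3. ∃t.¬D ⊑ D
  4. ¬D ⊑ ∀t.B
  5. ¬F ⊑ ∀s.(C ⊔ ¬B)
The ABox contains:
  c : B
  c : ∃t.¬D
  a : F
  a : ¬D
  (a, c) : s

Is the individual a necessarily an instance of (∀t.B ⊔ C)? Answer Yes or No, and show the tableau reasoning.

Yes

1. a : (∀t.B ⊔ C)?  L(a) = {F, ¬D} ∪ {(∃t.¬B ⊓ ¬C)}
   clash {B, ¬B} at an ∃-successor — a ∈ (∀t.B ⊔ C)
2. Hence a : (∀t.B ⊔ C): entailed.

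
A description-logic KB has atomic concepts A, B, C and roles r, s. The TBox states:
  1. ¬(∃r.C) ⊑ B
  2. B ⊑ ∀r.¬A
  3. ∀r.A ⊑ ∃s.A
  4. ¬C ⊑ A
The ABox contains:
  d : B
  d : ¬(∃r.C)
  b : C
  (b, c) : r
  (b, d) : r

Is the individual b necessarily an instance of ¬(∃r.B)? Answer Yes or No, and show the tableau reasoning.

1. b : ¬(∃r.B)?  L(b) = {C} ∪ {∃r.B}
   open: L(b) ⊇ {C, ¬B, ∃r.B, ∃r.C, ∃r.¬A} (+ ∃-successors) — b ∉ ¬(∃r.B) possible
2. Hence b : ¬(∃r.B): not entailed.

No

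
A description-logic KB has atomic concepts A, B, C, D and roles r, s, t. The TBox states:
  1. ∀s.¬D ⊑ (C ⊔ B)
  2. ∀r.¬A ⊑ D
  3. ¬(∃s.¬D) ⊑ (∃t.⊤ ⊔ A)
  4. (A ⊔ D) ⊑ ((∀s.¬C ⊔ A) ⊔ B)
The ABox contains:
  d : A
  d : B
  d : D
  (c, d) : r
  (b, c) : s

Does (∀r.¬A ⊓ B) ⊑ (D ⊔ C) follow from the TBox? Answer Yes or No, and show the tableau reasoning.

1. (∀r.¬A ⊓ B) ⊑ (D ⊔ C)  ⇔  ((∀r.¬A ⊓ B) ⊓ (¬D ⊓ ¬C)) unsat w.r.t. T
   all branches close; clash {D, ¬D} at x₀
2. Hence (∀r.¬A ⊓ B) ⊑ (D ⊔ C): entailed.

Yes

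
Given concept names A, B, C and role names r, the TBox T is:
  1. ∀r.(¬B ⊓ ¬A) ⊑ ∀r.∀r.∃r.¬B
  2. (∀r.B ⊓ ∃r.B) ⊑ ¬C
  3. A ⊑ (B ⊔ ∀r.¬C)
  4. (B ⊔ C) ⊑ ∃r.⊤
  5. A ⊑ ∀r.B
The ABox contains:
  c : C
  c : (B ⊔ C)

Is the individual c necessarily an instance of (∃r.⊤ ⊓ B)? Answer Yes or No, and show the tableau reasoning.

No

1. c : (∃r.⊤ ⊓ B)?  L(c) = {C, (B ⊔ C)} ∪ {(∀r.⊥ ⊔ ¬B)}
   apply at c: (B ⊔ C)⊑∃r.⊤
   open: L(c) ⊇ {C, ¬A, ¬B, ∃r.(B ⊔ A), ∃r.¬B, …} (+ ∃-successors) — c ∉ (∃r.⊤ ⊓ B) possible
2. Hence c : (∃r.⊤ ⊓ B): not entailed.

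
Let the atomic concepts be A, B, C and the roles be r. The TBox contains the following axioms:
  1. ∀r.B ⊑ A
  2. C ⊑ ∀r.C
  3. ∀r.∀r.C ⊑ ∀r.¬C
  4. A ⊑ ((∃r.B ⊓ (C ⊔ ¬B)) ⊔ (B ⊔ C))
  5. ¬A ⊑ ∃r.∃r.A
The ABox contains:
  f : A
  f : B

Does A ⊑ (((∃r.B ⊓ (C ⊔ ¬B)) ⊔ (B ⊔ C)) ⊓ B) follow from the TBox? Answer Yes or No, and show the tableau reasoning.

1. A ⊑ (((∃r.B ⊓ (C ⊔ ¬B)) ⊔ (B ⊔ C)) ⊓ B)  ⇔  (A ⊓ (((∀r.¬B ⊔ (¬C ⊓ B)) ⊓ (¬B ⊓ ¬C)) ⊔ ¬B)) unsat w.r.t. T
   apply at x₀: A⊑((∃r.B ⊓ (C ⊔ ¬B)) ⊔ (B ⊔ C))
   open: L(x₀) ⊇ {A, ¬B, ¬C, ∃r.B, ∃r.∃r.¬C} (+ ∃-successors)
2. Hence A ⊑ (((∃r.B ⊓ (C ⊔ ¬B)) ⊔ (B ⊔ C)) ⊓ B): not entailed.

No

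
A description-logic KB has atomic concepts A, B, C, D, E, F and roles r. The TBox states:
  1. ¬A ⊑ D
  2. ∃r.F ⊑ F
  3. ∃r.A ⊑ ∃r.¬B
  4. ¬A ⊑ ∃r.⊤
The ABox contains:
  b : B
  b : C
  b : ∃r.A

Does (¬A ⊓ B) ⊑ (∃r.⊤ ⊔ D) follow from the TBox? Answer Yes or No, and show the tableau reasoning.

Yes

1. (¬A ⊓ B) ⊑ (∃r.⊤ ⊔ D)  ⇔  ((¬A ⊓ B) ⊓ (∀r.⊥ ⊓ ¬D)) unsat w.r.t. T
   all branches close; clash {D, ¬D} at x₀
2. Hence (¬A ⊓ B) ⊑ (∃r.⊤ ⊔ D): entailed.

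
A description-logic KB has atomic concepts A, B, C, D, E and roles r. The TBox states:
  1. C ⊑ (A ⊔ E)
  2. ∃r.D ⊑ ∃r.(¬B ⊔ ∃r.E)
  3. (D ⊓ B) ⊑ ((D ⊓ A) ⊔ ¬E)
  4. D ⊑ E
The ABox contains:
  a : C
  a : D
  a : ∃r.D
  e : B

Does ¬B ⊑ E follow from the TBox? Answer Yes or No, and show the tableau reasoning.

No

1. ¬B ⊑ E  ⇔  (¬B ⊓ ¬E) unsat w.r.t. T
   open: L(x₀) ⊇ {¬B, ¬C, ¬D, ¬E, ∀r.¬D}
2. Hence ¬B ⊑ E: not entailed.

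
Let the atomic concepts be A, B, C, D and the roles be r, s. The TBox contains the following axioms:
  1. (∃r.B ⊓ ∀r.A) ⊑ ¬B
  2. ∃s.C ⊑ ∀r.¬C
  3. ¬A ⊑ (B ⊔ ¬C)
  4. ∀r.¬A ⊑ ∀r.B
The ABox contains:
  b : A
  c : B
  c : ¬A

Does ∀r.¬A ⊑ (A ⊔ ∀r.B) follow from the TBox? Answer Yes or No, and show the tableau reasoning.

Yes

1. ∀r.¬A ⊑ (A ⊔ ∀r.B)  ⇔  (∀r.¬A ⊓ (¬A ⊓ ∃r.¬B)) unsat w.r.t. T
   all branches close; clash {B, ¬B} at an ∃-successor
2. Hence ∀r.¬A ⊑ (A ⊔ ∀r.B): entailed.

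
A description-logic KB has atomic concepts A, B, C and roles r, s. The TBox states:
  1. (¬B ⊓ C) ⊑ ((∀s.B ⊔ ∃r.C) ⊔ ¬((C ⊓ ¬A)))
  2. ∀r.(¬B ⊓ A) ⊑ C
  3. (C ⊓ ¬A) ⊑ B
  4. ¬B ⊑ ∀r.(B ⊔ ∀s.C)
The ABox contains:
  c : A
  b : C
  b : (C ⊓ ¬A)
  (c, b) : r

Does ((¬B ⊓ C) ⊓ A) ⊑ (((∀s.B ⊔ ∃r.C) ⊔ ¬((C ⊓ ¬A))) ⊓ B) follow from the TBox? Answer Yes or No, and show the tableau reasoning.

No

1. ((¬B ⊓ C) ⊓ A) ⊑ (((∀s.B ⊔ ∃r.C) ⊔ ¬((C ⊓ ¬A))) ⊓ B)  ⇔  (((¬B ⊓ C) ⊓ A) ⊓ (((∃s.¬B ⊓ ∀r.¬C) ⊓ (C ⊓ ¬A)) ⊔ ¬B)) unsat w.r.t. T
   apply at x₀: (¬B ⊓ C)⊑((∀s.B ⊔ ∃r.C) ⊔ ¬((C ⊓ ¬A))); ¬B⊑∀r.(B ⊔ ∀s.C)
   open: L(x₀) ⊇ {A, C, ¬B, ∀r.(B ⊔ ∀s.C)}
2. Hence ((¬B ⊓ C) ⊓ A) ⊑ (((∀s.B ⊔ ∃r.C) ⊔ ¬((C ⊓ ¬A))) ⊓ B): not entailed.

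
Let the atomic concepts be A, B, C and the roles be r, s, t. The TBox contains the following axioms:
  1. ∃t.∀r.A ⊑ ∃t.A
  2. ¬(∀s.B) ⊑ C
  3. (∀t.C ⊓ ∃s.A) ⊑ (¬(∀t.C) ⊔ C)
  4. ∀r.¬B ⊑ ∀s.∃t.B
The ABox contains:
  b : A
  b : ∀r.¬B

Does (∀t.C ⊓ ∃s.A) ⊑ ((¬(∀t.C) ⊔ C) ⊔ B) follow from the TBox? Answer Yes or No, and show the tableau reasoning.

Yes

1. (∀t.C ⊓ ∃s.A) ⊑ ((¬(∀t.C) ⊔ C) ⊔ B)  ⇔  ((∀t.C ⊓ ∃s.A) ⊓ ((∀t.C ⊓ ¬C) ⊓ ¬B)) unsat w.r.t. T
   all branches close; clash {C, ¬C} at x₀
2. Hence (∀t.C ⊓ ∃s.A) ⊑ ((¬(∀t.C) ⊔ C) ⊔ B): entailed.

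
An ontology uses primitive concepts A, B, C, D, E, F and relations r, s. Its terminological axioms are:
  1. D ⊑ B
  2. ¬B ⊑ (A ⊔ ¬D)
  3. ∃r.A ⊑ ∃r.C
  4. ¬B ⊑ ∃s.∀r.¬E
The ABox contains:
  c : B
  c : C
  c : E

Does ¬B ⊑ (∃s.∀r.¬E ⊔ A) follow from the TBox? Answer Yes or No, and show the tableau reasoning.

1. ¬B ⊑ (∃s.∀r.¬E ⊔ A)  ⇔  (¬B ⊓ (∀s.∃r.E ⊓ ¬A)) unsat w.r.t. T
   all branches close; clash {B, ¬B} at x₀
2. Hence ¬B ⊑ (∃s.∀r.¬E ⊔ A): entailed.

Yes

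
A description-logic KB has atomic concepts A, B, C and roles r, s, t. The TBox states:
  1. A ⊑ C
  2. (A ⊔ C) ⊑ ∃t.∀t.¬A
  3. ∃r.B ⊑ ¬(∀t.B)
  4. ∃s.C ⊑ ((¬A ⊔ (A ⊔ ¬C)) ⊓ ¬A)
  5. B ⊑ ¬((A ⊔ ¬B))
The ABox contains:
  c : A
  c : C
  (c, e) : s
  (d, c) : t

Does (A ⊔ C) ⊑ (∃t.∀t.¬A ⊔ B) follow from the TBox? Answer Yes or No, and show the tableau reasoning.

Yes

1. (A ⊔ C) ⊑ (∃t.∀t.¬A ⊔ B)  ⇔  ((A ⊔ C) ⊓ (∀t.∃t.A ⊓ ¬B)) unsat w.r.t. T
   all branches close; clash {A, ¬A} at an ∃-successor
2. Hence (A ⊔ C) ⊑ (∃t.∀t.¬A ⊔ B): entailed.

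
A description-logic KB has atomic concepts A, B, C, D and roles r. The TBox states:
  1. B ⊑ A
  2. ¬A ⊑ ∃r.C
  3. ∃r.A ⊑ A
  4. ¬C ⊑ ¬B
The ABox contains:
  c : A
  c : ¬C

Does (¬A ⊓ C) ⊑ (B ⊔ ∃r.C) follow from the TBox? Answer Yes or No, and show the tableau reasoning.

Yes

1. (¬A ⊓ C) ⊑ (B ⊔ ∃r.C)  ⇔  ((¬A ⊓ C) ⊓ (¬B ⊓ ∀r.¬C)) unsat w.r.t. T
   all branches close; clash {A, ¬A} at x₀
2. Hence (¬A ⊓ C) ⊑ (B ⊔ ∃r.C): entailed.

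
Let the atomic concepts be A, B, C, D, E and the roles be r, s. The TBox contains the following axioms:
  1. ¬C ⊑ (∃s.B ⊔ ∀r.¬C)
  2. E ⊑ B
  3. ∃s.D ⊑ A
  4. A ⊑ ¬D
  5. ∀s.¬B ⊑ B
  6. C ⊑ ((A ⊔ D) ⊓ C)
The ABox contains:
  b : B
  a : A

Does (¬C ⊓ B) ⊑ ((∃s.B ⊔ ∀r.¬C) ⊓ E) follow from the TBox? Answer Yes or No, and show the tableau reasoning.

1. (¬C ⊓ B) ⊑ ((∃s.B ⊔ ∀r.¬C) ⊓ E)  ⇔  ((¬C ⊓ B) ⊓ ((∀s.¬B ⊓ ∃r.C) ⊔ ¬E)) unsat w.r.t. T
   apply at x₀: ¬C⊑(∃s.B ⊔ ∀r.¬C)
   open: L(x₀) ⊇ {B, ¬A, ¬C, ¬E, ∀s.¬D, …} (+ ∃-successors)
2. Hence (¬C ⊓ B) ⊑ ((∃s.B ⊔ ∀r.¬C) ⊓ E): not entailed.

No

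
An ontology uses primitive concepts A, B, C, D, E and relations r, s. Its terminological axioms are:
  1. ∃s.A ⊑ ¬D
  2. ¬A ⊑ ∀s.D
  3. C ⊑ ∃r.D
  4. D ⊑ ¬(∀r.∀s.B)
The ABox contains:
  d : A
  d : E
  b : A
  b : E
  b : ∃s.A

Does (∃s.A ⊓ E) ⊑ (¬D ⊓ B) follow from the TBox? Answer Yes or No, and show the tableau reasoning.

No

1. (∃s.A ⊓ E) ⊑ (¬D ⊓ B)  ⇔  ((∃s.A ⊓ E) ⊓ (D ⊔ ¬B)) unsat w.r.t. T
   apply at x₀: ∃s.A⊑¬D
   open: L(x₀) ⊇ {A, E, ¬B, ¬C, ¬D, …} (+ ∃-successors)
2. Hence (∃s.A ⊓ E) ⊑ (¬D ⊓ B): not entailed.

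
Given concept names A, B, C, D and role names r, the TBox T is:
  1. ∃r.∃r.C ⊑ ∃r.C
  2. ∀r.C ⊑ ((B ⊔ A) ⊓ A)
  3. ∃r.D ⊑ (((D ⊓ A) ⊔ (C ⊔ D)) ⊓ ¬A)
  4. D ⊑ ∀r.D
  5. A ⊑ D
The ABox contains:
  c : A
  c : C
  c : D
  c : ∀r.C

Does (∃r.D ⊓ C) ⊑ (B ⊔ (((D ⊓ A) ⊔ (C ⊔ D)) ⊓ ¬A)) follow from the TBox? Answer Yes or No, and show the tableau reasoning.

1. (∃r.D ⊓ C) ⊑ (B ⊔ (((D ⊓ A) ⊔ (C ⊔ D)) ⊓ ¬A))  ⇔  ((∃r.D ⊓ C) ⊓ (¬B ⊓ (((¬D ⊔ ¬A) ⊓ (¬C ⊓ ¬D)) ⊔ A))) unsat w.r.t. T
   all branches close; clash {A, ¬A} at x₀
2. Hence (∃r.D ⊓ C) ⊑ (B ⊔ (((D ⊓ A) ⊔ (C ⊔ D)) ⊓ ¬A)): entailed.

Yes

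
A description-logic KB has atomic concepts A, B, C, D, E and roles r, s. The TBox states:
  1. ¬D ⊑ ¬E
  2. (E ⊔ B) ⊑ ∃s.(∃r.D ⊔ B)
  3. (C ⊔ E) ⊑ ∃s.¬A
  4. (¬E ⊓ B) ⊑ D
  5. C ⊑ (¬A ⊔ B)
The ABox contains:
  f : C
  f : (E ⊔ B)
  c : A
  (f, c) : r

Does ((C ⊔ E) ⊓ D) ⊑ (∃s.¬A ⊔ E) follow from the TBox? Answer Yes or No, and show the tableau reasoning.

Yes

1. ((C ⊔ E) ⊓ D) ⊑ (∃s.¬A ⊔ E)  ⇔  (((C ⊔ E) ⊓ D) ⊓ (∀s.A ⊓ ¬E)) unsat w.r.t. T
   all branches close; clash {E, ¬E} at x₀
2. Hence ((C ⊔ E) ⊓ D) ⊑ (∃s.¬A ⊔ E): entailed.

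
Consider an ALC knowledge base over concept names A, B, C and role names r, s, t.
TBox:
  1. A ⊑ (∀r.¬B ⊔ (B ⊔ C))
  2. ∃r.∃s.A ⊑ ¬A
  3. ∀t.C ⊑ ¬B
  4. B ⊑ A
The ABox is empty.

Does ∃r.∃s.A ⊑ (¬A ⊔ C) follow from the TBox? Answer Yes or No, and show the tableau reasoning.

1. ∃r.∃s.A ⊑ (¬A ⊔ C)  ⇔  (∃r.∃s.A ⊓ (A ⊓ ¬C)) unsat w.r.t. T
   all branches close; clash {C, ¬C} at x₀
2. Hence ∃r.∃s.A ⊑ (¬A ⊔ C): entailed.

Yes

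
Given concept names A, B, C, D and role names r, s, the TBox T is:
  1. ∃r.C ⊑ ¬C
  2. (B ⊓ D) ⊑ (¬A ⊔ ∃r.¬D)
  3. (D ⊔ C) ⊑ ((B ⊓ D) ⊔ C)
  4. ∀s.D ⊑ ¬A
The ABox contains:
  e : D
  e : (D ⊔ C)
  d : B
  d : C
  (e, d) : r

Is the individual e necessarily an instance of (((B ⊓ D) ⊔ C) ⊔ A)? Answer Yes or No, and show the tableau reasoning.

1. e : (((B ⊓ D) ⊔ C) ⊔ A)?  L(e) = {D, (D ⊔ C)} ∪ {(((¬B ⊔ ¬D) ⊓ ¬C) ⊓ ¬A)}
   clash {D, ¬D} at e — e ∈ (((B ⊓ D) ⊔ C) ⊔ A)
2. Hence e : (((B ⊓ D) ⊔ C) ⊔ A): entailed.

Yes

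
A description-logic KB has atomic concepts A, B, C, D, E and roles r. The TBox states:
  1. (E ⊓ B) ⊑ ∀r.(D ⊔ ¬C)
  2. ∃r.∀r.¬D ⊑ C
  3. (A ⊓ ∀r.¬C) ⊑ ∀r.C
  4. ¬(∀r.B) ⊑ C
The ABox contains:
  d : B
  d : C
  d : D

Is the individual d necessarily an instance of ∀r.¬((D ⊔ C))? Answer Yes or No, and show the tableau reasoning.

1. d : ∀r.¬((D ⊔ C))?  L(d) = {B, C, D} ∪ {∃r.(D ⊔ C)}
   open: L(d) ⊇ {B, C, D, ¬A, ¬E, …} (+ ∃-successors) — d ∉ ∀r.¬((D ⊔ C)) possible
2. Hence d : ∀r.¬((D ⊔ C)): not entailed.

No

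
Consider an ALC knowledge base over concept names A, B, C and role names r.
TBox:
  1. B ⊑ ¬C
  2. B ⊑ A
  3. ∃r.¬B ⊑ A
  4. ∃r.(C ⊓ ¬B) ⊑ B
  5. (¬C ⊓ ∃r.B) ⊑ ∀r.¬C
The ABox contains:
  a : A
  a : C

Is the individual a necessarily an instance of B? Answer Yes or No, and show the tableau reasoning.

No

1. a : B?  L(a) = {A, C} ∪ {¬B}
   open: L(a) ⊇ {A, C, ¬B, ∀r.(¬C ⊔ B)} — a ∉ B possible
2. Hence a : B: not entailed.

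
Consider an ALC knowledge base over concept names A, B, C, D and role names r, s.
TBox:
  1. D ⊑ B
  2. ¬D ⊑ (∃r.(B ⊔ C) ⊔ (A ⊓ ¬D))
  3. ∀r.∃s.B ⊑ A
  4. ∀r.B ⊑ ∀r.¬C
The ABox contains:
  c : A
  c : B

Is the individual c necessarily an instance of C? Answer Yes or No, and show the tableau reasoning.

No

1. c : C?  L(c) = {A, B} ∪ {¬C}
   open: L(c) ⊇ {A, B, D, ¬C, ∃r.¬B} (+ ∃-successors) — c ∉ C possible
2. Hence c : C: not entailed.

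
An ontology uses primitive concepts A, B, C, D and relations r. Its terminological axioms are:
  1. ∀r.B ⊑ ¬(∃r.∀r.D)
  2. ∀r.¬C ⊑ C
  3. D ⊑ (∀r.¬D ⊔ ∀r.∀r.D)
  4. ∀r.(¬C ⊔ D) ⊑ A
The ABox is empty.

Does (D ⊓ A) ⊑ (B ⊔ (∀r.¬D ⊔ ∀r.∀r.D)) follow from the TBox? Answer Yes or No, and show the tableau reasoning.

1. (D ⊓ A) ⊑ (B ⊔ (∀r.¬D ⊔ ∀r.∀r.D))  ⇔  ((D ⊓ A) ⊓ (¬B ⊓ (∃r.D ⊓ ∃r.∃r.¬D))) unsat w.r.t. T
   all branches close; clash {D, ¬D} at an ∃-successor
2. Hence (D ⊓ A) ⊑ (B ⊔ (∀r.¬D ⊔ ∀r.∀r.D)): entailed.

Yes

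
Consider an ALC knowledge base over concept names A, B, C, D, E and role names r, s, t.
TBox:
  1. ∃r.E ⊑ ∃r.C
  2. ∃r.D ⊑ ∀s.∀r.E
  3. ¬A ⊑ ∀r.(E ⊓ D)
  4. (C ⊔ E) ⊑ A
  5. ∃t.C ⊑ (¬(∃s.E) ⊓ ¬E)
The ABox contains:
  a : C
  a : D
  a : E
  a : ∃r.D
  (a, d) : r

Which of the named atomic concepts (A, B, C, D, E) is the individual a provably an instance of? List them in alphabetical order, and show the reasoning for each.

{A, C, D, E}

1. a : A?  L(a) = {C, D, E, ∃r.D} ∪ {¬A}
   clash {A, ¬A} at a — a ∈ A
2. a : B?  L(a) = {C, D, E, ∃r.D} ∪ {¬B}
   apply at a: ∃r.D⊑∀s.∀r.E
   open: L(a) ⊇ {A, C, D, E, ¬B, …} (+ ∃-successors) — a ∉ B possible
3. a : C?  L(a) = {C, D, E, ∃r.D} ∪ {¬C}
   clash {C, ¬C} at a — a ∈ C
4. a : D?  L(a) = {C, D, E, ∃r.D} ∪ {¬D}
   clash {D, ¬D} at a — a ∈ D
5. a : E?  L(a) = {C, D, E, ∃r.D} ∪ {¬E}
   clash {E, ¬E} at a — a ∈ E
6. Entailed for a: {A, C, D, E}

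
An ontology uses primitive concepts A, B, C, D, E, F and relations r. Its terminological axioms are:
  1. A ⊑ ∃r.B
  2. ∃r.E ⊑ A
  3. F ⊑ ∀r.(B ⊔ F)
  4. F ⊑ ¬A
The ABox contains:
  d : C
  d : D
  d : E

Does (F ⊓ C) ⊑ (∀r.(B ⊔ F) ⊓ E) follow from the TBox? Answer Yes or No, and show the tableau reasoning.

1. (F ⊓ C) ⊑ (∀r.(B ⊔ F) ⊓ E)  ⇔  ((F ⊓ C) ⊓ (∃r.(¬B ⊓ ¬F) ⊔ ¬E)) unsat w.r.t. T
   apply at x₀: F⊑∀r.(B ⊔ F); F⊑¬A
   open: L(x₀) ⊇ {C, F, ¬A, ¬E, ∀r.(B ⊔ F), …}
2. Hence (F ⊓ C) ⊑ (∀r.(B ⊔ F) ⊓ E): not entailed.

No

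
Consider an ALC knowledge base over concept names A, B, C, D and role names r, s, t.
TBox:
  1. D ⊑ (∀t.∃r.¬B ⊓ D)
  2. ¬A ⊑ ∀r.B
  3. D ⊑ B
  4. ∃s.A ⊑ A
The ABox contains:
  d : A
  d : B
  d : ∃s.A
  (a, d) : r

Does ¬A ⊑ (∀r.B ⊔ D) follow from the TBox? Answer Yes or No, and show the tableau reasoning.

Yes

1. ¬A ⊑ (∀r.B ⊔ D)  ⇔  (¬A ⊓ (∃r.¬B ⊓ ¬D)) unsat w.r.t. T
   all branches close; clash {A, ¬A} at x₀
2. Hence ¬A ⊑ (∀r.B ⊔ D): entailed.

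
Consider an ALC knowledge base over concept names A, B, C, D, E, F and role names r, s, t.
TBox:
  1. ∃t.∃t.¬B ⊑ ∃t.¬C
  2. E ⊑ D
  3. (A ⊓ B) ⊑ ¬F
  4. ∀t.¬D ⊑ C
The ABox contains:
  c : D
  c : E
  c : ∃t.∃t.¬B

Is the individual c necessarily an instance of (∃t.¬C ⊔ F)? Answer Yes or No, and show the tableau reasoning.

1. c : (∃t.¬C ⊔ F)?  L(c) = {D, E, ∃t.∃t.¬B} ∪ {(∀t.C ⊓ ¬F)}
   clash {C, ¬C} at an ∃-successor — c ∈ (∃t.¬C ⊔ F)
2. Hence c : (∃t.¬C ⊔ F): entailed.

Yes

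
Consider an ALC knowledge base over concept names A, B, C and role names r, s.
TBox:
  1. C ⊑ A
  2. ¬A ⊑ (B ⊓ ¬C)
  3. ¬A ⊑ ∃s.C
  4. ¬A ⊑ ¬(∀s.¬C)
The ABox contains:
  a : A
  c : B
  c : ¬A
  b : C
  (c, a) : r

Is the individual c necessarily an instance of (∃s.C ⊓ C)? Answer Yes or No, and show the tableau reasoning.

No

1. c : (∃s.C ⊓ C)?  L(c) = {B, ¬A} ∪ {(∀s.¬C ⊔ ¬C)}
   apply at c: ¬A⊑(B ⊓ ¬C); ¬A⊑∃s.C; ¬A⊑¬(∀s.¬C)
   open: L(c) ⊇ {B, ¬A, ¬C, ∃s.C} (+ ∃-successors) — c ∉ (∃s.C ⊓ C) possible
2. Hence c : (∃s.C ⊓ C): not entailed.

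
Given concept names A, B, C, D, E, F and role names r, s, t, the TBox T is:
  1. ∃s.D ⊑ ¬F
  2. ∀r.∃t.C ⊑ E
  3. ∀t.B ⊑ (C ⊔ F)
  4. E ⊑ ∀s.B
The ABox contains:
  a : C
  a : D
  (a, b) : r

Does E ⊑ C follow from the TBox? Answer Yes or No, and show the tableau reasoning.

No

1. E ⊑ C  ⇔  (E ⊓ ¬C) unsat w.r.t. T
   apply at x₀: E⊑∀s.B
   open: L(x₀) ⊇ {E, ¬C, ∀s.B, ∀s.¬D, ∃t.¬B} (+ ∃-successors)
2. Hence E ⊑ C: not entailed.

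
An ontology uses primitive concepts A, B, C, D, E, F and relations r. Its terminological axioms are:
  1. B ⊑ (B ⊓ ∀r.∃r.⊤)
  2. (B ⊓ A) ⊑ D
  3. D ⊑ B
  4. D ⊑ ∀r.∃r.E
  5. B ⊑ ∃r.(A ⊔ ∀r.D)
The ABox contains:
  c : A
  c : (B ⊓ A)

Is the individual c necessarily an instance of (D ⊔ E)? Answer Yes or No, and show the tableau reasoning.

Yes

1. c : (D ⊔ E)?  L(c) = {A, (B ⊓ A)} ∪ {(¬D ⊓ ¬E)}
   clash {D, ¬D} at c — c ∈ (D ⊔ E)
2. Hence c : (D ⊔ E): entailed.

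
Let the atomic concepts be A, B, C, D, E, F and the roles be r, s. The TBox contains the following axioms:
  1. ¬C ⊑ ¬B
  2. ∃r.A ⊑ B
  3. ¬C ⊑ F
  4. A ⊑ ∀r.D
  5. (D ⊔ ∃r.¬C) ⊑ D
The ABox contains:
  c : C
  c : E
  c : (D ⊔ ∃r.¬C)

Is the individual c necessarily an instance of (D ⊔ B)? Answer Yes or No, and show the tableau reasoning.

1. c : (D ⊔ B)?  L(c) = {C, E, (D ⊔ ∃r.¬C)} ∪ {(¬D ⊓ ¬B)}
   clash {D, ¬D} at c — c ∈ (D ⊔ B)
2. Hence c : (D ⊔ B): entailed.

Yes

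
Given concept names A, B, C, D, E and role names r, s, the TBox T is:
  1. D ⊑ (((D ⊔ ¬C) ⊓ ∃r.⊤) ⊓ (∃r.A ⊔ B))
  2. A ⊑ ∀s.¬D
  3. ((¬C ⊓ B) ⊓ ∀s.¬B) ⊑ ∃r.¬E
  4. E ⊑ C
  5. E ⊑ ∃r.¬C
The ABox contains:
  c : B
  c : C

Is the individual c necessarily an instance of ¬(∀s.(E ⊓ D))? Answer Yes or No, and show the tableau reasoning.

1. c : ¬(∀s.(E ⊓ D))?  L(c) = {B, C} ∪ {∀s.(E ⊓ D)}
   open: L(c) ⊇ {B, C, ¬A, ¬D, ¬E, …} — c ∉ ¬(∀s.(E ⊓ D)) possible
2. Hence c : ¬(∀s.(E ⊓ D)): not entailed.

No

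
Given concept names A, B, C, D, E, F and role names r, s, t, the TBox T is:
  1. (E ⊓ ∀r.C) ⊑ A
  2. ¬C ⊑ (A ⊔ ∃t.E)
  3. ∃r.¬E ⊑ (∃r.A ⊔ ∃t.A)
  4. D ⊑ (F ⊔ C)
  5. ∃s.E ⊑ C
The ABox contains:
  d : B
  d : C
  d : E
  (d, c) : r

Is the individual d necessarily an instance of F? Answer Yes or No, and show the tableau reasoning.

No

1. d : F?  L(d) = {B, C, E} ∪ {¬F}
   open: L(d) ⊇ {B, C, E, ¬D, ¬F, …} (+ ∃-successors) — d ∉ F possible
2. Hence d : F: not entailed.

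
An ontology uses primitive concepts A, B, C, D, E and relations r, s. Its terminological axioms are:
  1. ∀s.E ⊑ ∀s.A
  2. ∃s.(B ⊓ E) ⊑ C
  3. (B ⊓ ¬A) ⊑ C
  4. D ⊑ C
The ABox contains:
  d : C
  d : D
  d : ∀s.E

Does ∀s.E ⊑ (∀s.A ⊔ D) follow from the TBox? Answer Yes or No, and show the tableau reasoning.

Yes

1. ∀s.E ⊑ (∀s.A ⊔ D)  ⇔  (∀s.E ⊓ (∃s.¬A ⊓ ¬D)) unsat w.r.t. T
   all branches close; clash {A, ¬A} at an ∃-successor
2. Hence ∀s.E ⊑ (∀s.A ⊔ D): entailed.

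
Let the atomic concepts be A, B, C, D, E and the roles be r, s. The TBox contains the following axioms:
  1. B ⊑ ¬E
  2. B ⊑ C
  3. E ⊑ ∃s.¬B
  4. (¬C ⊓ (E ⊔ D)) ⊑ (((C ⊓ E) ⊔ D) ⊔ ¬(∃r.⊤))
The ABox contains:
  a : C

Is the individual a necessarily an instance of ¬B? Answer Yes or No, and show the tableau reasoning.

1. a : ¬B?  L(a) = {C} ∪ {B}
   apply at a: B⊑¬E
   open: L(a) ⊇ {B, C, ¬E} — a ∉ ¬B possible
2. Hence a : ¬B: not entailed.

No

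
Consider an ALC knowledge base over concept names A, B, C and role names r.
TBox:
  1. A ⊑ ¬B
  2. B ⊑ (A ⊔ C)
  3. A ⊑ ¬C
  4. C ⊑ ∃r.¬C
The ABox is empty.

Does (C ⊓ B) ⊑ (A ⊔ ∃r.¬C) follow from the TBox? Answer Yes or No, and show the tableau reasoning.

Yes

1. (C ⊓ B) ⊑ (A ⊔ ∃r.¬C)  ⇔  ((C ⊓ B) ⊓ (¬A ⊓ ∀r.C)) unsat w.r.t. T
   all branches close; clash {C, ¬C} at an ∃-successor
2. Hence (C ⊓ B) ⊑ (A ⊔ ∃r.¬C): entailed.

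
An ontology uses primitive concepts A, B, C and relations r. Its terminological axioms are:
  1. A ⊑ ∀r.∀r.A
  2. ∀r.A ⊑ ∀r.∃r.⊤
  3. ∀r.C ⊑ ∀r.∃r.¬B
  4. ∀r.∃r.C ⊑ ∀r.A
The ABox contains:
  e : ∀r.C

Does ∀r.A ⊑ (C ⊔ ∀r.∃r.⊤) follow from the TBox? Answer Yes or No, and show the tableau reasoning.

1. ∀r.A ⊑ (C ⊔ ∀r.∃r.⊤)  ⇔  (∀r.A ⊓ (¬C ⊓ ∃r.∀r.⊥)) unsat w.r.t. T
   all branches close; clash ⊥ at an ∃-successor
2. Hence ∀r.A ⊑ (C ⊔ ∀r.∃r.⊤): entailed.

Yes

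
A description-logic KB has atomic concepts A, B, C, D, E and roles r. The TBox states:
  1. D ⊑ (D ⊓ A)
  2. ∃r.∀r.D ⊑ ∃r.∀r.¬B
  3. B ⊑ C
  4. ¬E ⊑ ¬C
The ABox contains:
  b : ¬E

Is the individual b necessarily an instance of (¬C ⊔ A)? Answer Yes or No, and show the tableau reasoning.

Yes

1. b : (¬C ⊔ A)?  L(b) = {¬E} ∪ {(C ⊓ ¬A)}
   clash {C, ¬C} at b — b ∈ (¬C ⊔ A)
2. Hence b : (¬C ⊔ A): entailed.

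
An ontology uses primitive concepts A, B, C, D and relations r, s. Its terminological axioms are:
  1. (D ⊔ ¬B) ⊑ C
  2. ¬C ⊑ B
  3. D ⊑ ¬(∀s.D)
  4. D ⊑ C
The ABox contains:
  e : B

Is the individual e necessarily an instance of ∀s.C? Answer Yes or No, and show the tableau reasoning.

1. e : ∀s.C?  L(e) = {B} ∪ {∃s.¬C}
   open: L(e) ⊇ {B, ¬D, ∃s.¬C} (+ ∃-successors) — e ∉ ∀s.C possible
2. Hence e : ∀s.C: not entailed.

No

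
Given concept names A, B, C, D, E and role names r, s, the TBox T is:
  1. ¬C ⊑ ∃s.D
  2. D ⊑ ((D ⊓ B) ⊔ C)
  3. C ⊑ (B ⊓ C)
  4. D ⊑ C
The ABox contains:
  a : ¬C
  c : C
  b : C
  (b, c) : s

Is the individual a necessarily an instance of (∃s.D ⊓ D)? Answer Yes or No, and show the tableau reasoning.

1. a : (∃s.D ⊓ D)?  L(a) = {¬C} ∪ {(∀s.¬D ⊔ ¬D)}
   apply at a: ¬C⊑∃s.D
   open: L(a) ⊇ {¬C, ¬D, ∃s.D} (+ ∃-successors) — a ∉ (∃s.D ⊓ D) possible
2. Hence a : (∃s.D ⊓ D): not entailed.

No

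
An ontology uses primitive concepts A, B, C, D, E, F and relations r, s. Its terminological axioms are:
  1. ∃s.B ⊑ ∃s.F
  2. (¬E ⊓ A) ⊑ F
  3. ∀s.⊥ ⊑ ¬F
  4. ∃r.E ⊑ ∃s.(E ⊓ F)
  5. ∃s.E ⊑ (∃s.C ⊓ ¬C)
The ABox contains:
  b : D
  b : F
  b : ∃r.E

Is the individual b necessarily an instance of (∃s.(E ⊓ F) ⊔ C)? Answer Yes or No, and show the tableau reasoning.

Yes

1. b : (∃s.(E ⊓ F) ⊔ C)?  L(b) = {D, F, ∃r.E} ∪ {(∀s.(¬E ⊔ ¬F) ⊓ ¬C)}
   clash {F, ¬F} at b — b ∈ (∃s.(E ⊓ F) ⊔ C)
2. Hence b : (∃s.(E ⊓ F) ⊔ C): entailed.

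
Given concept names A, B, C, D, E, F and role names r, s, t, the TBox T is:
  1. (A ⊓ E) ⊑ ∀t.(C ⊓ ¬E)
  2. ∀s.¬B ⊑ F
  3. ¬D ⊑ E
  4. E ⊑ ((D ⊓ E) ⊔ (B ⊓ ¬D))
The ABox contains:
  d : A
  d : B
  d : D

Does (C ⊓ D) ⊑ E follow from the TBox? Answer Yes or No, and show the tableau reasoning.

No

1. (C ⊓ D) ⊑ E  ⇔  ((C ⊓ D) ⊓ ¬E) unsat w.r.t. T
   open: L(x₀) ⊇ {C, D, ¬E, ∃s.B} (+ ∃-successors)
2. Hence (C ⊓ D) ⊑ E: not entailed.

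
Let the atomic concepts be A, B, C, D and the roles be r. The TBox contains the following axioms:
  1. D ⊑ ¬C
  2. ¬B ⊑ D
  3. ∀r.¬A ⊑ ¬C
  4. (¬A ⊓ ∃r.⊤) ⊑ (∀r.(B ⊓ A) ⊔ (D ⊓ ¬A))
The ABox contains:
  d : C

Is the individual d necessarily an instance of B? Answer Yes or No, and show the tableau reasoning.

1. d : B?  L(d) = {C} ∪ {¬B}
   clash {C, ¬C} at d — d ∈ B
2. Hence d : B: entailed.

Yes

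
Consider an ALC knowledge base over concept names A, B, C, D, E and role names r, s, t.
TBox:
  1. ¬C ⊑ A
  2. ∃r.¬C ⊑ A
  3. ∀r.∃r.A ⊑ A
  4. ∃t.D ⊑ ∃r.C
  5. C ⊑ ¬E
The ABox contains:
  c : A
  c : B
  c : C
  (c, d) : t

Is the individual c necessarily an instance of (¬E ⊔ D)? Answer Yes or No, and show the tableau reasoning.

Yes

1. c : (¬E ⊔ D)?  L(c) = {A, B, C} ∪ {(E ⊓ ¬D)}
   clash {E, ¬E} at c — c ∈ (¬E ⊔ D)
2. Hence c : (¬E ⊔ D): entailed.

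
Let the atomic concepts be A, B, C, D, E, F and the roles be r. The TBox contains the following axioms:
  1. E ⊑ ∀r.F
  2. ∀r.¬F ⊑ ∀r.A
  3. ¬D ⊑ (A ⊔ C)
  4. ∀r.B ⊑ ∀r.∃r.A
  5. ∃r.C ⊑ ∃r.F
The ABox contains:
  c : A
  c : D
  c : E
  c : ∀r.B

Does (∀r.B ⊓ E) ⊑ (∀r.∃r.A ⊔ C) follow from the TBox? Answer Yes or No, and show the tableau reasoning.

Yes

1. (∀r.B ⊓ E) ⊑ (∀r.∃r.A ⊔ C)  ⇔  ((∀r.B ⊓ E) ⊓ (∃r.∀r.¬A ⊓ ¬C)) unsat w.r.t. T
   all branches close; clash {C, ¬C} at x₀
2. Hence (∀r.B ⊓ E) ⊑ (∀r.∃r.A ⊔ C): entailed.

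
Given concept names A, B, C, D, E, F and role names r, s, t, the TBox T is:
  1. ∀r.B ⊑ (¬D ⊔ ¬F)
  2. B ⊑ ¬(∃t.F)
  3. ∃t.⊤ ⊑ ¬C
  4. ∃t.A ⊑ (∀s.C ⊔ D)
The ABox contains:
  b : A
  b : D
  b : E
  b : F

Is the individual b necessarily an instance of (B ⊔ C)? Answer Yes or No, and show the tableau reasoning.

No

1. b : (B ⊔ C)?  L(b) = {A, D, E, F} ∪ {(¬B ⊓ ¬C)}
   open: L(b) ⊇ {A, D, E, F, ¬B, …} (+ ∃-successors) — b ∉ (B ⊔ C) possible
2. Hence b : (B ⊔ C): not entailed.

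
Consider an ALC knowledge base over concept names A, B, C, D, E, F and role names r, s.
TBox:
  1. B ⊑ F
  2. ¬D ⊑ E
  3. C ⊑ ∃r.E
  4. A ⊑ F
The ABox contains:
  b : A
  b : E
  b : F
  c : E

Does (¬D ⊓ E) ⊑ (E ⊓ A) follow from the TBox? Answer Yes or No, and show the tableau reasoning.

No

1. (¬D ⊓ E) ⊑ (E ⊓ A)  ⇔  ((¬D ⊓ E) ⊓ (¬E ⊔ ¬A)) unsat w.r.t. T
   open: L(x₀) ⊇ {E, ¬A, ¬B, ¬C, ¬D}
2. Hence (¬D ⊓ E) ⊑ (E ⊓ A): not entailed.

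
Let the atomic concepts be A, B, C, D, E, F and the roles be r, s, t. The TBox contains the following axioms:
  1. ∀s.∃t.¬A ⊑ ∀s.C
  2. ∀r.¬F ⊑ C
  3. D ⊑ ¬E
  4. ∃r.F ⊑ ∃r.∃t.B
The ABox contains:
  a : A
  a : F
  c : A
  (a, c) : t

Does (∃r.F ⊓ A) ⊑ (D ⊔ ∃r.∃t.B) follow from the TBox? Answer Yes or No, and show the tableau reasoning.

Yes

1. (∃r.F ⊓ A) ⊑ (D ⊔ ∃r.∃t.B)  ⇔  ((∃r.F ⊓ A) ⊓ (¬D ⊓ ∀r.∀t.¬B)) unsat w.r.t. T
   all branches close; clash {B, ¬B} at an ∃-successor
2. Hence (∃r.F ⊓ A) ⊑ (D ⊔ ∃r.∃t.B): entailed.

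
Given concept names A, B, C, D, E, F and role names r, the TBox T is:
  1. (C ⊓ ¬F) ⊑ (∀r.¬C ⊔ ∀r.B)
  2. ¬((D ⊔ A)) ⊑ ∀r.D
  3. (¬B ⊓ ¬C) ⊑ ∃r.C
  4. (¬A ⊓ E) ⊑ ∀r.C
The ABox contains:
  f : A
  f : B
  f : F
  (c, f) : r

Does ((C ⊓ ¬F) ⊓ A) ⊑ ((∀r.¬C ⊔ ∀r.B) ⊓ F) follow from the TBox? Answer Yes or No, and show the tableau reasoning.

1. ((C ⊓ ¬F) ⊓ A) ⊑ ((∀r.¬C ⊔ ∀r.B) ⊓ F)  ⇔  (((C ⊓ ¬F) ⊓ A) ⊓ ((∃r.C ⊓ ∃r.¬B) ⊔ ¬F)) unsat w.r.t. T
   apply at x₀: (C ⊓ ¬F)⊑(∀r.¬C ⊔ ∀r.B)
   open: L(x₀) ⊇ {A, C, ¬F, ∀r.¬C}
2. Hence ((C ⊓ ¬F) ⊓ A) ⊑ ((∀r.¬C ⊔ ∀r.B) ⊓ F): not entailed.

No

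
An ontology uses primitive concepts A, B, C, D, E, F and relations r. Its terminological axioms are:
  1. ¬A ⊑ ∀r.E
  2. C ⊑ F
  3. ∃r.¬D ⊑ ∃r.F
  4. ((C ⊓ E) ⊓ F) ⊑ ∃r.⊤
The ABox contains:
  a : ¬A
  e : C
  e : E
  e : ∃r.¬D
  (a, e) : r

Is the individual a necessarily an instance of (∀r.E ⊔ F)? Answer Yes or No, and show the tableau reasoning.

1. a : (∀r.E ⊔ F)?  L(a) = {¬A} ∪ {(∃r.¬E ⊓ ¬F)}
   clash {F, ¬F} at a — a ∈ (∀r.E ⊔ F)
2. Hence a : (∀r.E ⊔ F): entailed.

Yes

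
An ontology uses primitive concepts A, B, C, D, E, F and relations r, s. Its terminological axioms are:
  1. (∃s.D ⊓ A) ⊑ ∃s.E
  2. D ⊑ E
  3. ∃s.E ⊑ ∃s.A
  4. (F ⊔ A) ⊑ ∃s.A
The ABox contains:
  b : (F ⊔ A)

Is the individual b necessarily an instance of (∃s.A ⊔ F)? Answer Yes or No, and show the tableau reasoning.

Yes

1. b : (∃s.A ⊔ F)?  L(b) = {(F ⊔ A)} ∪ {(∀s.¬A ⊓ ¬F)}
   clash {A, ¬A} at an ∃-successor — b ∈ (∃s.A ⊔ F)
2. Hence b : (∃s.A ⊔ F): entailed.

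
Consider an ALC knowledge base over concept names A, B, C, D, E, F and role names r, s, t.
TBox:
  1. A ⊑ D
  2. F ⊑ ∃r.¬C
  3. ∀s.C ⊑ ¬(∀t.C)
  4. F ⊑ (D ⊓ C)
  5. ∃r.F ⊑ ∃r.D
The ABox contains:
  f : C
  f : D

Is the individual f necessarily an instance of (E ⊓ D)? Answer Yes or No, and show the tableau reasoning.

1. f : (E ⊓ D)?  L(f) = {C, D} ∪ {(¬E ⊔ ¬D)}
   open: L(f) ⊇ {C, D, ¬E, ¬F, ∀r.¬F, …} (+ ∃-successors) — f ∉ (E ⊓ D) possible
2. Hence f : (E ⊓ D): not entailed.

No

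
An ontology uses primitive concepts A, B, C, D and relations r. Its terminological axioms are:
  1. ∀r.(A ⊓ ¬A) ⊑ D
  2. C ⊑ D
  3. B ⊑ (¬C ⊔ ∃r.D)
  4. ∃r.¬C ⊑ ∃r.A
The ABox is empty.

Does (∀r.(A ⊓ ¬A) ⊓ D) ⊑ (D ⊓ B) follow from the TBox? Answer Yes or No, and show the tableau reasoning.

No

1. (∀r.(A ⊓ ¬A) ⊓ D) ⊑ (D ⊓ B)  ⇔  ((∀r.(A ⊓ ¬A) ⊓ D) ⊓ (¬D ⊔ ¬B)) unsat w.r.t. T
   open: L(x₀) ⊇ {D, ¬B, ∀r.(A ⊓ ¬A), ∀r.C}
2. Hence (∀r.(A ⊓ ¬A) ⊓ D) ⊑ (D ⊓ B): not entailed.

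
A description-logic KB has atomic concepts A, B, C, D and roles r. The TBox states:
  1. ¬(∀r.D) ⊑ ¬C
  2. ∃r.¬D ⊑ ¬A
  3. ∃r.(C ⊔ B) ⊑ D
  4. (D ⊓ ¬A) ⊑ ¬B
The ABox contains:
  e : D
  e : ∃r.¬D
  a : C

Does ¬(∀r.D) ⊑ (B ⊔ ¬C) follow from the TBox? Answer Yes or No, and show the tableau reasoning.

Yes

1. ¬(∀r.D) ⊑ (B ⊔ ¬C)  ⇔  (∃r.¬D ⊓ (¬B ⊓ C)) unsat w.r.t. T
   all branches close; clash {C, ¬C} at x₀
2. Hence ¬(∀r.D) ⊑ (B ⊔ ¬C): entailed.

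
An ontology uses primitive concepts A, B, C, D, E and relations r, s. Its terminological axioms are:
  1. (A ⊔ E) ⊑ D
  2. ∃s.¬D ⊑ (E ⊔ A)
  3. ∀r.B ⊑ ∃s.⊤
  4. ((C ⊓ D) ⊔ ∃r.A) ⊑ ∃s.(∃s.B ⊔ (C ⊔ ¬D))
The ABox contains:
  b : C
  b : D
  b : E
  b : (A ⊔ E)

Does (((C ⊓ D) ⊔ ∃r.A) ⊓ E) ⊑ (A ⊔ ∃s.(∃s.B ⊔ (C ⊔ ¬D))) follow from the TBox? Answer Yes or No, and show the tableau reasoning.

1. (((C ⊓ D) ⊔ ∃r.A) ⊓ E) ⊑ (A ⊔ ∃s.(∃s.B ⊔ (C ⊔ ¬D)))  ⇔  ((((C ⊓ D) ⊔ ∃r.A) ⊓ E) ⊓ (¬A ⊓ ∀s.(∀s.¬B ⊓ (¬C ⊓ D)))) unsat w.r.t. T
   all branches close; clash {D, ¬D} at an ∃-successor
2. Hence (((C ⊓ D) ⊔ ∃r.A) ⊓ E) ⊑ (A ⊔ ∃s.(∃s.B ⊔ (C ⊔ ¬D))): entailed.

Yes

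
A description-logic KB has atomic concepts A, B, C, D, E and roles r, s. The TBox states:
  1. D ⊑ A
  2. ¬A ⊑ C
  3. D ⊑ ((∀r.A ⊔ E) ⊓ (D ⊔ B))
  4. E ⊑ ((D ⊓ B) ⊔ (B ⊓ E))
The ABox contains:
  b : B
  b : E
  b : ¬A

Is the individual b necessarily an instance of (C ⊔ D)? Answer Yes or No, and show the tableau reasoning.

Yes

1. b : (C ⊔ D)?  L(b) = {B, E, ¬A} ∪ {(¬C ⊓ ¬D)}
   clash {C, ¬C} at b — b ∈ (C ⊔ D)
2. Hence b : (C ⊔ D): entailed.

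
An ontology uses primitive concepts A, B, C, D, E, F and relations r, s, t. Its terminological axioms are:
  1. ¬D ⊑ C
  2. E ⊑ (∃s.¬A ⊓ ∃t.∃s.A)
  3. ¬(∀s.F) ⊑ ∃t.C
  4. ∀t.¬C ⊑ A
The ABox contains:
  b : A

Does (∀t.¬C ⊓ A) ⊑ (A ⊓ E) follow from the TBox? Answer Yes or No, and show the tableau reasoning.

1. (∀t.¬C ⊓ A) ⊑ (A ⊓ E)  ⇔  ((∀t.¬C ⊓ A) ⊓ (¬A ⊔ ¬E)) unsat w.r.t. T
   open: L(x₀) ⊇ {A, D, ¬E, ∀s.F, ∀t.¬C}
2. Hence (∀t.¬C ⊓ A) ⊑ (A ⊓ E): not entailed.

No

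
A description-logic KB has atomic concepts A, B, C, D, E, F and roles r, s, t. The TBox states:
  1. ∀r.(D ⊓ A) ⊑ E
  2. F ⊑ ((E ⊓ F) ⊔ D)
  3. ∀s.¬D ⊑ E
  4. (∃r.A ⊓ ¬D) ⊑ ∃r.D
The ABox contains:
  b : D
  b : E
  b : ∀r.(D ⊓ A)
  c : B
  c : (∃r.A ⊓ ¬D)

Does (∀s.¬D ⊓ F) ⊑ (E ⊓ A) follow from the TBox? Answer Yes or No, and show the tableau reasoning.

No

1. (∀s.¬D ⊓ F) ⊑ (E ⊓ A)  ⇔  ((∀s.¬D ⊓ F) ⊓ (¬E ⊔ ¬A)) unsat w.r.t. T
   apply at x₀: F⊑((E ⊓ F) ⊔ D); ∀s.¬D⊑E
   open: L(x₀) ⊇ {E, F, ¬A, ∀r.¬A, ∀s.¬D}
2. Hence (∀s.¬D ⊓ F) ⊑ (E ⊓ A): not entailed.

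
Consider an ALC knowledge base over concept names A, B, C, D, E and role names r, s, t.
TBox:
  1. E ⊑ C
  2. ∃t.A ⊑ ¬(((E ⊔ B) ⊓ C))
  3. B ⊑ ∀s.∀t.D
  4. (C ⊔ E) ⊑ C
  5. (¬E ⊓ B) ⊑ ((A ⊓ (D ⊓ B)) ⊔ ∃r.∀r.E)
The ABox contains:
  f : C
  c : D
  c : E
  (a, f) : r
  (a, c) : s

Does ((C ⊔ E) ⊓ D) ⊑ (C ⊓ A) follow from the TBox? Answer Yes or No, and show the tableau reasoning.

No

1. ((C ⊔ E) ⊓ D) ⊑ (C ⊓ A)  ⇔  (((C ⊔ E) ⊓ D) ⊓ (¬C ⊔ ¬A)) unsat w.r.t. T
   apply at x₀: (C ⊔ E)⊑C
   open: L(x₀) ⊇ {C, D, ¬A, ¬B, ∀t.¬A}
2. Hence ((C ⊔ E) ⊓ D) ⊑ (C ⊓ A): not entailed.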